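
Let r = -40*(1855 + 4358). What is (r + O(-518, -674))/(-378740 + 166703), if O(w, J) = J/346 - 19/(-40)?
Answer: 1719768593/1467296040 ≈ 1.1721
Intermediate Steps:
O(w, J) = 19/40 + J/346 (O(w, J) = J*(1/346) - 19*(-1/40) = J/346 + 19/40 = 19/40 + J/346)
r = -248520 (r = -40*6213 = -248520)
(r + O(-518, -674))/(-378740 + 166703) = (-248520 + (19/40 + (1/346)*(-674)))/(-378740 + 166703) = (-248520 + (19/40 - 337/173))/(-212037) = (-248520 - 10193/6920)*(-1/212037) = -1719768593/6920*(-1/212037) = 1719768593/1467296040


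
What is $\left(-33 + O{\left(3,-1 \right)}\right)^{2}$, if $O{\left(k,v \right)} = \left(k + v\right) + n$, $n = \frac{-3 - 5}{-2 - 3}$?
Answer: $\frac{21609}{25} \approx 864.36$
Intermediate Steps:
$n = \frac{8}{5}$ ($n = - \frac{8}{-5} = \left(-8\right) \left(- \frac{1}{5}\right) = \frac{8}{5} \approx 1.6$)
$O{\left(k,v \right)} = \frac{8}{5} + k + v$ ($O{\left(k,v \right)} = \left(k + v\right) + \frac{8}{5} = \frac{8}{5} + k + v$)
$\left(-33 + O{\left(3,-1 \right)}\right)^{2} = \left(-33 + \left(\frac{8}{5} + 3 - 1\right)\right)^{2} = \left(-33 + \frac{18}{5}\right)^{2} = \left(- \frac{147}{5}\right)^{2} = \frac{21609}{25}$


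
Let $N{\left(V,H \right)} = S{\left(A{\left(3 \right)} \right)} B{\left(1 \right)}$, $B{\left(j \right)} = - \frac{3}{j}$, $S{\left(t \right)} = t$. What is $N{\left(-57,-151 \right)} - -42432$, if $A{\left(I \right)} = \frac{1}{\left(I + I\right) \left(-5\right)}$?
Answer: $\frac{424321}{10} \approx 42432.0$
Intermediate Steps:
$A{\left(I \right)} = - \frac{1}{10 I}$ ($A{\left(I \right)} = \frac{1}{2 I \left(-5\right)} = \frac{1}{\left(-10\right) I} = - \frac{1}{10 I}$)
$N{\left(V,H \right)} = \frac{1}{10}$ ($N{\left(V,H \right)} = - \frac{1}{10 \cdot 3} \left(- \frac{3}{1}\right) = \left(- \frac{1}{10}\right) \frac{1}{3} \left(\left(-3\right) 1\right) = \left(- \frac{1}{30}\right) \left(-3\right) = \frac{1}{10}$)
$N{\left(-57,-151 \right)} - -42432 = \frac{1}{10} - -42432 = \frac{1}{10} + 42432 = \frac{424321}{10}$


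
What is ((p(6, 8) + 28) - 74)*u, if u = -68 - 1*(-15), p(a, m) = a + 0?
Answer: 2120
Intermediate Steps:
p(a, m) = a
u = -53 (u = -68 + 15 = -53)
((p(6, 8) + 28) - 74)*u = ((6 + 28) - 74)*(-53) = (34 - 74)*(-53) = -40*(-53) = 2120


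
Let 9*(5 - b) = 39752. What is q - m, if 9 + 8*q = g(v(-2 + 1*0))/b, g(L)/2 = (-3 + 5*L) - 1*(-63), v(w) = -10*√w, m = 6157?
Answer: -1956166435/317656 + 225*I*√2/79414 ≈ -6158.1 + 0.0040068*I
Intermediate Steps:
b = -39707/9 (b = 5 - ⅑*39752 = 5 - 39752/9 = -39707/9 ≈ -4411.9)
g(L) = 120 + 10*L (g(L) = 2*((-3 + 5*L) - 1*(-63)) = 2*((-3 + 5*L) + 63) = 2*(60 + 5*L) = 120 + 10*L)
q = -358443/317656 + 225*I*√2/79414 (q = -9/8 + ((120 + 10*(-10*√(-2 + 1*0)))/(-39707/9))/8 = -9/8 + ((120 + 10*(-10*√(-2 + 0)))*(-9/39707))/8 = -9/8 + ((120 + 10*(-10*I*√2))*(-9/39707))/8 = -9/8 + ((120 - 100*I*√2)*(-9/39707))/8 = -9/8 + (-1080/39707 + 900*I*√2/39707)/8 = -9/8 + (-135/39707 + 225*I*√2/79414) = -358443/317656 + 225*I*√2/79414 ≈ -1.1284 + 0.0040068*I)
q - m = (-358443/317656 + 225*I*√2/79414) - 1*6157 = (-358443/317656 + 225*I*√2/79414) - 6157 = -1956166435/317656 + 225*I*√2/79414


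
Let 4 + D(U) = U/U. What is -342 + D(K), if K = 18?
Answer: -345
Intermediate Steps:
D(U) = -3 (D(U) = -4 + U/U = -4 + 1 = -3)
-342 + D(K) = -342 - 3 = -345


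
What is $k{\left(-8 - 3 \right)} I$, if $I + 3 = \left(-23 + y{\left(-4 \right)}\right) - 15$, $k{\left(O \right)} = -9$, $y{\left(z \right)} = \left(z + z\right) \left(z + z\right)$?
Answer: $-207$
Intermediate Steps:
$y{\left(z \right)} = 4 z^{2}$ ($y{\left(z \right)} = 2 z 2 z = 4 z^{2}$)
$I = 23$ ($I = -3 - \left(38 - 64\right) = -3 + \left(\left(-23 + 4 \cdot 16\right) - 15\right) = -3 + \left(\left(-23 + 64\right) - 15\right) = -3 + \left(41 - 15\right) = -3 + 26 = 23$)
$k{\left(-8 - 3 \right)} I = \left(-9\right) 23 = -207$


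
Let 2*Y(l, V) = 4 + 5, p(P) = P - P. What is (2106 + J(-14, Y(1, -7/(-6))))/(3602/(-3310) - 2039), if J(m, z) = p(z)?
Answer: -1742715/1688173 ≈ -1.0323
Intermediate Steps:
p(P) = 0
Y(l, V) = 9/2 (Y(l, V) = (4 + 5)/2 = (½)*9 = 9/2)
J(m, z) = 0
(2106 + J(-14, Y(1, -7/(-6))))/(3602/(-3310) - 2039) = (2106 + 0)/(3602/(-3310) - 2039) = 2106/(3602*(-1/3310) - 2039) = 2106/(-1801/1655 - 2039) = 2106/(-3376346/1655) = 2106*(-1655/3376346) = -1742715/1688173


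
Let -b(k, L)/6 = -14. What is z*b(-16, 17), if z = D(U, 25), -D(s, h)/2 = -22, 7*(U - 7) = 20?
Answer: 3696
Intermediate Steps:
U = 69/7 (U = 7 + (⅐)*20 = 7 + 20/7 = 69/7 ≈ 9.8571)
D(s, h) = 44 (D(s, h) = -2*(-22) = 44)
z = 44
b(k, L) = 84 (b(k, L) = -6*(-14) = 84)
z*b(-16, 17) = 44*84 = 3696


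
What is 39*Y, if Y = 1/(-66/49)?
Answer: -637/22 ≈ -28.955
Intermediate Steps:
Y = -49/66 (Y = 1/(-66*1/49) = 1/(-66/49) = -49/66 ≈ -0.74242)
39*Y = 39*(-49/66) = -637/22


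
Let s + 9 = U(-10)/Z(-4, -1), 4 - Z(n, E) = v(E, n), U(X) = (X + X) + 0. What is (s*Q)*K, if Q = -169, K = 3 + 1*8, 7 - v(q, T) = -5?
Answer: 24167/2 ≈ 12084.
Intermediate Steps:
v(q, T) = 12 (v(q, T) = 7 - 1*(-5) = 7 + 5 = 12)
U(X) = 2*X (U(X) = 2*X + 0 = 2*X)
Z(n, E) = -8 (Z(n, E) = 4 - 1*12 = 4 - 12 = -8)
K = 11 (K = 3 + 8 = 11)
s = -13/2 (s = -9 + (2*(-10))/(-8) = -9 - 20*(-⅛) = -9 + 5/2 = -13/2 ≈ -6.5000)
(s*Q)*K = -13/2*(-169)*11 = (2197/2)*11 = 24167/2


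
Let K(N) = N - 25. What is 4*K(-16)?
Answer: -164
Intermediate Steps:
K(N) = -25 + N
4*K(-16) = 4*(-25 - 16) = 4*(-41) = -164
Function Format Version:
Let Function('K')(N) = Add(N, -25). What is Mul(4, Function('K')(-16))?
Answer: -164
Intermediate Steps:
Function('K')(N) = Add(-25, N)
Mul(4, Function('K')(-16)) = Mul(4, Add(-25, -16)) = Mul(4, -41) = -164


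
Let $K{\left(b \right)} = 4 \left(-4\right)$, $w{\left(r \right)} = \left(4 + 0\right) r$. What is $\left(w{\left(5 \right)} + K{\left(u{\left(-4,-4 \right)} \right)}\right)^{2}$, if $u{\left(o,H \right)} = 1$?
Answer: $16$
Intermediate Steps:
$w{\left(r \right)} = 4 r$
$K{\left(b \right)} = -16$
$\left(w{\left(5 \right)} + K{\left(u{\left(-4,-4 \right)} \right)}\right)^{2} = \left(4 \cdot 5 - 16\right)^{2} = \left(20 - 16\right)^{2} = 4^{2} = 16$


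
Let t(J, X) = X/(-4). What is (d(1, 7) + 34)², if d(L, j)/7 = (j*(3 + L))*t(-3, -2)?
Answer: 17424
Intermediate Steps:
t(J, X) = -X/4 (t(J, X) = X*(-¼) = -X/4)
d(L, j) = 7*j*(3 + L)/2 (d(L, j) = 7*((j*(3 + L))*(-¼*(-2))) = 7*((j*(3 + L))*(½)) = 7*(j*(3 + L)/2) = 7*j*(3 + L)/2)
(d(1, 7) + 34)² = ((7/2)*7*(3 + 1) + 34)² = ((7/2)*7*4 + 34)² = (98 + 34)² = 132² = 17424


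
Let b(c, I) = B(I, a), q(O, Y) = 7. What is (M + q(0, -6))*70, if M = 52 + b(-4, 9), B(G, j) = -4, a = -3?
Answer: 3850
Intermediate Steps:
b(c, I) = -4
M = 48 (M = 52 - 4 = 48)
(M + q(0, -6))*70 = (48 + 7)*70 = 55*70 = 3850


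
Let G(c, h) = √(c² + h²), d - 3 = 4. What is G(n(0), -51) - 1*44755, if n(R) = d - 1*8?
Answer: -44755 + √2602 ≈ -44704.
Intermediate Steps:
d = 7 (d = 3 + 4 = 7)
n(R) = -1 (n(R) = 7 - 1*8 = 7 - 8 = -1)
G(n(0), -51) - 1*44755 = √((-1)² + (-51)²) - 1*44755 = √(1 + 2601) - 44755 = √2602 - 44755 = -44755 + √2602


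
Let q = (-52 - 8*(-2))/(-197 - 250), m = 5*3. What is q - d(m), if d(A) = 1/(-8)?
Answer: 245/1192 ≈ 0.20554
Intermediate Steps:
m = 15
d(A) = -⅛
q = 12/149 (q = (-52 + 16)/(-447) = -36*(-1/447) = 12/149 ≈ 0.080537)
q - d(m) = 12/149 - 1*(-⅛) = 12/149 + ⅛ = 245/1192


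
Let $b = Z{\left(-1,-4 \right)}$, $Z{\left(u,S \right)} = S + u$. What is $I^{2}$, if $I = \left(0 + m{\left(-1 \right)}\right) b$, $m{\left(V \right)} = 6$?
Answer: $900$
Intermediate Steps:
$b = -5$ ($b = -4 - 1 = -5$)
$I = -30$ ($I = \left(0 + 6\right) \left(-5\right) = 6 \left(-5\right) = -30$)
$I^{2} = \left(-30\right)^{2} = 900$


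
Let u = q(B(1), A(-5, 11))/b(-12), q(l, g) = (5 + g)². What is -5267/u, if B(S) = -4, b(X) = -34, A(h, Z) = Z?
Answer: 89539/128 ≈ 699.52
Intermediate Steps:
u = -128/17 (u = (5 + 11)²/(-34) = 16²*(-1/34) = 256*(-1/34) = -128/17 ≈ -7.5294)
-5267/u = -5267/(-128/17) = -5267*(-17/128) = 89539/128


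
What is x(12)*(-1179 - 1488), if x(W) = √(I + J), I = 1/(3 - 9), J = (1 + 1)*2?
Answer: -889*√138/2 ≈ -5221.7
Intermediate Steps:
J = 4 (J = 2*2 = 4)
I = -⅙ (I = 1/(-6) = -⅙ ≈ -0.16667)
x(W) = √138/6 (x(W) = √(-⅙ + 4) = √(23/6) = √138/6)
x(12)*(-1179 - 1488) = (√138/6)*(-1179 - 1488) = (√138/6)*(-2667) = -889*√138/2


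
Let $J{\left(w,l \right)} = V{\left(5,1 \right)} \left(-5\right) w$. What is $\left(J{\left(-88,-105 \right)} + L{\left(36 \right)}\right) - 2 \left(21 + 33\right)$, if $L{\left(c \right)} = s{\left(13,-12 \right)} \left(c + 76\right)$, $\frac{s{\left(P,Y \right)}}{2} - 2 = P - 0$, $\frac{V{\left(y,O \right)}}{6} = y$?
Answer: $16452$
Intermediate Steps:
$V{\left(y,O \right)} = 6 y$
$s{\left(P,Y \right)} = 4 + 2 P$ ($s{\left(P,Y \right)} = 4 + 2 \left(P - 0\right) = 4 + 2 \left(P + 0\right) = 4 + 2 P$)
$J{\left(w,l \right)} = - 150 w$ ($J{\left(w,l \right)} = 6 \cdot 5 \left(-5\right) w = 30 \left(-5\right) w = - 150 w$)
$L{\left(c \right)} = 2280 + 30 c$ ($L{\left(c \right)} = \left(4 + 2 \cdot 13\right) \left(c + 76\right) = \left(4 + 26\right) \left(76 + c\right) = 30 \left(76 + c\right) = 2280 + 30 c$)
$\left(J{\left(-88,-105 \right)} + L{\left(36 \right)}\right) - 2 \left(21 + 33\right) = \left(\left(-150\right) \left(-88\right) + \left(2280 + 30 \cdot 36\right)\right) - 2 \left(21 + 33\right) = \left(13200 + \left(2280 + 1080\right)\right) - 108 = \left(13200 + 3360\right) - 108 = 16560 - 108 = 16452$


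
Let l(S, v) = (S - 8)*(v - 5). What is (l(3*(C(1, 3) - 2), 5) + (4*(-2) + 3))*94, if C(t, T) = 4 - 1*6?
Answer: -470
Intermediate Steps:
C(t, T) = -2 (C(t, T) = 4 - 6 = -2)
l(S, v) = (-8 + S)*(-5 + v)
(l(3*(C(1, 3) - 2), 5) + (4*(-2) + 3))*94 = ((40 - 8*5 - 15*(-2 - 2) + (3*(-2 - 2))*5) + (4*(-2) + 3))*94 = ((40 - 40 - 15*(-4) + (3*(-4))*5) + (-8 + 3))*94 = ((40 - 40 - 5*(-12) - 12*5) - 5)*94 = ((40 - 40 + 60 - 60) - 5)*94 = (0 - 5)*94 = -5*94 = -470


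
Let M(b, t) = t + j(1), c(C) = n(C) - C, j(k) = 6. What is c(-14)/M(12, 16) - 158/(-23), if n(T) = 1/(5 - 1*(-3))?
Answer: 30407/4048 ≈ 7.5116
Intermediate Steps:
n(T) = 1/8 (n(T) = 1/(5 + 3) = 1/8)
c(C) = 1/8 - C
M(b, t) = 6 + t (M(b, t) = t + 6 = 6 + t)
c(-14)/M(12, 16) - 158/(-23) = (1/8 - 1*(-14))/(6 + 16) - 158/(-23) = (1/8 + 14)/22 - 158*(-1/23) = (113/8)*(1/22) + 158/23 = 113/176 + 158/23 = 30407/4048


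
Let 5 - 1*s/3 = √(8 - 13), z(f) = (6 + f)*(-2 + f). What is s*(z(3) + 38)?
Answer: 705 - 141*I*√5 ≈ 705.0 - 315.29*I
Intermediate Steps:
z(f) = (-2 + f)*(6 + f)
s = 15 - 3*I*√5 (s = 15 - 3*√(8 - 13) = 15 - 3*I*√5 ≈ 15.0 - 6.7082*I)
s*(z(3) + 38) = (15 - 3*I*√5)*((-12 + 3² + 4*3) + 38) = (15 - 3*I*√5)*((-12 + 9 + 12) + 38) = (15 - 3*I*√5)*(9 + 38) = (15 - 3*I*√5)*47 = 705 - 141*I*√5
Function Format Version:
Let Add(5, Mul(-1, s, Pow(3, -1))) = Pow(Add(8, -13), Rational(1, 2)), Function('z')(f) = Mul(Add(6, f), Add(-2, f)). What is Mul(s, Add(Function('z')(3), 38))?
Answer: Add(705, Mul(-141, I, Pow(5, Rational(1, 2)))) ≈ Add(705.00, Mul(-315.29, I))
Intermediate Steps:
Function('z')(f) = Mul(Add(-2, f), Add(6, f))
s = Add(15, Mul(-3, I, Pow(5, Rational(1, 2)))) (s = Add(15, Mul(-3, Pow(Add(8, -13), Rational(1, 2)))) = Add(15, Mul(-3, Pow(-5, Rational(1, 2)))) = Add(15, Mul(-3, Mul(I, Pow(5, Rational(1, 2))))) = Add(15, Mul(-3, I, Pow(5, Rational(1, 2)))) ≈ Add(15.000, Mul(-6.7082, I)))
Mul(s, Add(Function('z')(3), 38)) = Mul(Add(15, Mul(-3, I, Pow(5, Rational(1, 2)))), Add(Add(-12, Pow(3, 2), Mul(4, 3)), 38)) = Mul(Add(15, Mul(-3, I, Pow(5, Rational(1, 2)))), Add(Add(-12, 9, 12), 38)) = Mul(Add(15, Mul(-3, I, Pow(5, Rational(1, 2)))), Add(9, 38)) = Mul(Add(15, Mul(-3, I, Pow(5, Rational(1, 2)))), 47) = Add(705, Mul(-141, I, Pow(5, Rational(1, 2))))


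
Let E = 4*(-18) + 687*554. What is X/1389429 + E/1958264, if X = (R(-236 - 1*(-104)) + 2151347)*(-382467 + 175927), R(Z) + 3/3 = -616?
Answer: -48326855393229397/151159377292 ≈ -3.1971e+5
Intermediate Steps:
R(Z) = -617 (R(Z) = -1 - 616 = -617)
E = 380526 (E = -72 + 380598 = 380526)
X = -444211774200 (X = (-617 + 2151347)*(-382467 + 175927) = 2150730*(-206540) = -444211774200)
X/1389429 + E/1958264 = -444211774200/1389429 + 380526/1958264 = -444211774200*1/1389429 + 380526*(1/1958264) = -49356863800/154381 + 190263/979132 = -48326855393229397/151159377292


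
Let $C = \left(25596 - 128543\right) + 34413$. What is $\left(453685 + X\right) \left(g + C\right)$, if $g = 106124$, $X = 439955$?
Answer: $33591927600$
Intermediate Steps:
$C = -68534$ ($C = -102947 + 34413 = -68534$)
$\left(453685 + X\right) \left(g + C\right) = \left(453685 + 439955\right) \left(106124 - 68534\right) = 893640 \cdot 37590 = 33591927600$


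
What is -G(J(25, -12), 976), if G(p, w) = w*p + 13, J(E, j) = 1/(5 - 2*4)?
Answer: 937/3 ≈ 312.33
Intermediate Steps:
J(E, j) = -⅓ (J(E, j) = 1/(5 - 8) = 1/(-3) = -⅓)
G(p, w) = 13 + p*w (G(p, w) = p*w + 13 = 13 + p*w)
-G(J(25, -12), 976) = -(13 - ⅓*976) = -(13 - 976/3) = -1*(-937/3) = 937/3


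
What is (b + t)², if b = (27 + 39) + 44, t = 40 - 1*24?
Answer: 15876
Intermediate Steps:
t = 16 (t = 40 - 24 = 16)
b = 110 (b = 66 + 44 = 110)
(b + t)² = (110 + 16)² = 126² = 15876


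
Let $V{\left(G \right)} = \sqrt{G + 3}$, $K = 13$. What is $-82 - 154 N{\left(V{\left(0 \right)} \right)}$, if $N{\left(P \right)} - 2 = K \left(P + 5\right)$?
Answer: $-10400 - 2002 \sqrt{3} \approx -13868.0$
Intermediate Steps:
$V{\left(G \right)} = \sqrt{3 + G}$
$N{\left(P \right)} = 67 + 13 P$ ($N{\left(P \right)} = 2 + 13 \left(P + 5\right) = 2 + 13 \left(5 + P\right) = 2 + \left(65 + 13 P\right) = 67 + 13 P$)
$-82 - 154 N{\left(V{\left(0 \right)} \right)} = -82 - 154 \left(67 + 13 \sqrt{3 + 0}\right) = -82 - 154 \left(67 + 13 \sqrt{3}\right) = -82 - \left(10318 + 2002 \sqrt{3}\right) = -10400 - 2002 \sqrt{3}$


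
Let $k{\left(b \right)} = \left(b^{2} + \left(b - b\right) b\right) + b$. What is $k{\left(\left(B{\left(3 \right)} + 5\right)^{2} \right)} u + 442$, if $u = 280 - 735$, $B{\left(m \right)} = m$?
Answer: $-1892358$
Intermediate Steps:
$k{\left(b \right)} = b + b^{2}$ ($k{\left(b \right)} = \left(b^{2} + 0 b\right) + b = \left(b^{2} + 0\right) + b = b^{2} + b = b + b^{2}$)
$u = -455$
$k{\left(\left(B{\left(3 \right)} + 5\right)^{2} \right)} u + 442 = \left(3 + 5\right)^{2} \left(1 + \left(3 + 5\right)^{2}\right) \left(-455\right) + 442 = 8^{2} \left(1 + 8^{2}\right) \left(-455\right) + 442 = 64 \left(1 + 64\right) \left(-455\right) + 442 = 64 \cdot 65 \left(-455\right) + 442 = 4160 \left(-455\right) + 442 = -1892800 + 442 = -1892358$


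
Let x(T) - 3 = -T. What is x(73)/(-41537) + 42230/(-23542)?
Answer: -876229785/488932027 ≈ -1.7921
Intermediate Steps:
x(T) = 3 - T
x(73)/(-41537) + 42230/(-23542) = (3 - 1*73)/(-41537) + 42230/(-23542) = (3 - 73)*(-1/41537) + 42230*(-1/23542) = -70*(-1/41537) - 21115/11771 = 70/41537 - 21115/11771 = -876229785/488932027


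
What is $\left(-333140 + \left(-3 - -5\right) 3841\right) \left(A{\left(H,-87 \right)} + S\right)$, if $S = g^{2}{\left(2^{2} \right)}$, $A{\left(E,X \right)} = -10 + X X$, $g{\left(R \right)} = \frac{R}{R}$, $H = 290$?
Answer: $-2460462480$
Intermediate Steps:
$g{\left(R \right)} = 1$
$A{\left(E,X \right)} = -10 + X^{2}$
$S = 1$ ($S = 1^{2} = 1$)
$\left(-333140 + \left(-3 - -5\right) 3841\right) \left(A{\left(H,-87 \right)} + S\right) = \left(-333140 + \left(-3 - -5\right) 3841\right) \left(\left(-10 + \left(-87\right)^{2}\right) + 1\right) = \left(-333140 + \left(-3 + 5\right) 3841\right) \left(\left(-10 + 7569\right) + 1\right) = \left(-333140 + 2 \cdot 3841\right) \left(7559 + 1\right) = \left(-333140 + 7682\right) 7560 = \left(-325458\right) 7560 = -2460462480$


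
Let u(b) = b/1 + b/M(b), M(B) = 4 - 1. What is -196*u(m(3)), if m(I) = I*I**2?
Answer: -7056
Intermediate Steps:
m(I) = I**3
M(B) = 3
u(b) = 4*b/3 (u(b) = b/1 + b/3 = b*1 + b*(1/3) = b + b/3 = 4*b/3)
-196*u(m(3)) = -784*3**3/3 = -784*27/3 = -196*36 = -7056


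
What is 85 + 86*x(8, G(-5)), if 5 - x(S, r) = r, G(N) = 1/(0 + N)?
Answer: 2661/5 ≈ 532.20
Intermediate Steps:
G(N) = 1/N
x(S, r) = 5 - r
85 + 86*x(8, G(-5)) = 85 + 86*(5 - 1/(-5)) = 85 + 86*(5 - 1*(-⅕)) = 85 + 86*(5 + ⅕) = 85 + 86*(26/5) = 85 + 2236/5 = 2661/5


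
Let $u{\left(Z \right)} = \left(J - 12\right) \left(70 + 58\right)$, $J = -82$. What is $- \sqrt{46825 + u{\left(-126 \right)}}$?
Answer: $- \sqrt{34793} \approx -186.53$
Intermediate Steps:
$u{\left(Z \right)} = -12032$ ($u{\left(Z \right)} = \left(-82 - 12\right) \left(70 + 58\right) = \left(-94\right) 128 = -12032$)
$- \sqrt{46825 + u{\left(-126 \right)}} = - \sqrt{46825 - 12032} = - \sqrt{34793}$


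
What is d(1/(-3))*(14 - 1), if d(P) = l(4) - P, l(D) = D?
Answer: 169/3 ≈ 56.333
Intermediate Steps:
d(P) = 4 - P
d(1/(-3))*(14 - 1) = (4 - 1/(-3))*(14 - 1) = (4 - (-1)/3)*13 = (4 - 1*(-⅓))*13 = (4 + ⅓)*13 = (13/3)*13 = 169/3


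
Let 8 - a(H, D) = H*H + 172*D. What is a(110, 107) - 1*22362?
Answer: -52858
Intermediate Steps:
a(H, D) = 8 - H**2 - 172*D (a(H, D) = 8 - (H*H + 172*D) = 8 - (H**2 + 172*D) = 8 + (-H**2 - 172*D) = 8 - H**2 - 172*D)
a(110, 107) - 1*22362 = (8 - 1*110**2 - 172*107) - 1*22362 = (8 - 1*12100 - 18404) - 22362 = (8 - 12100 - 18404) - 22362 = -30496 - 22362 = -52858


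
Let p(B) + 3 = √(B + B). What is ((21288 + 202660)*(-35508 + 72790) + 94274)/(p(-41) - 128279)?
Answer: -535533965669010/8228135803 - 4174661805*I*√82/8228135803 ≈ -65086.0 - 4.5944*I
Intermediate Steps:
p(B) = -3 + √2*√B (p(B) = -3 + √(B + B) = -3 + √(2*B) = -3 + √2*√B)
((21288 + 202660)*(-35508 + 72790) + 94274)/(p(-41) - 128279) = ((21288 + 202660)*(-35508 + 72790) + 94274)/((-3 + √2*√(-41)) - 128279) = (223948*37282 + 94274)/((-3 + √2*(I*√41)) - 128279) = (8349229336 + 94274)/((-3 + I*√82) - 128279) = 8349323610/(-128282 + I*√82)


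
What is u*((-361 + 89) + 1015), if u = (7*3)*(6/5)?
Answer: 93618/5 ≈ 18724.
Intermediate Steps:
u = 126/5 (u = 21*(6*(1/5)) = 21*(6/5) = 126/5 ≈ 25.200)
u*((-361 + 89) + 1015) = 126*((-361 + 89) + 1015)/5 = 126*(-272 + 1015)/5 = (126/5)*743 = 93618/5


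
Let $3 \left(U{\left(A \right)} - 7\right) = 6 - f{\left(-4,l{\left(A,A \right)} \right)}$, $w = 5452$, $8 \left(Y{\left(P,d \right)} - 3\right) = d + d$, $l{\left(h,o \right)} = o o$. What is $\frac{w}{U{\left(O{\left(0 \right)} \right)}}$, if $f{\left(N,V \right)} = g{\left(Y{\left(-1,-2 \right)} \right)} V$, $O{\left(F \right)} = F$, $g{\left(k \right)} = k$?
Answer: $\frac{5452}{9} \approx 605.78$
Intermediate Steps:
$l{\left(h,o \right)} = o^{2}$
$Y{\left(P,d \right)} = 3 + \frac{d}{4}$ ($Y{\left(P,d \right)} = 3 + \frac{d + d}{8} = 3 + \frac{2 d}{8} = 3 + \frac{d}{4}$)
$f{\left(N,V \right)} = \frac{5 V}{2}$ ($f{\left(N,V \right)} = \left(3 + \frac{1}{4} \left(-2\right)\right) V = \left(3 - \frac{1}{2}\right) V = \frac{5 V}{2}$)
$U{\left(A \right)} = 9 - \frac{5 A^{2}}{6}$ ($U{\left(A \right)} = 7 + \frac{6 - \frac{5 A^{2}}{2}}{3} = 7 - \left(-2 + \frac{5 A^{2}}{6}\right) = 9 - \frac{5 A^{2}}{6}$)
$\frac{w}{U{\left(O{\left(0 \right)} \right)}} = \frac{5452}{9 - \frac{5 \cdot 0^{2}}{6}} = \frac{5452}{9 - 0} = \frac{5452}{9 + 0} = \frac{5452}{9}$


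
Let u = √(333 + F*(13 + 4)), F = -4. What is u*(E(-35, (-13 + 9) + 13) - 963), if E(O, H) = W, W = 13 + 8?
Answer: -942*√265 ≈ -15335.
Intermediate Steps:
W = 21
E(O, H) = 21
u = √265 (u = √(333 - 4*(13 + 4)) = √(333 - 4*17) = √(333 - 68) = √265 ≈ 16.279)
u*(E(-35, (-13 + 9) + 13) - 963) = √265*(21 - 963) = √265*(-942) = -942*√265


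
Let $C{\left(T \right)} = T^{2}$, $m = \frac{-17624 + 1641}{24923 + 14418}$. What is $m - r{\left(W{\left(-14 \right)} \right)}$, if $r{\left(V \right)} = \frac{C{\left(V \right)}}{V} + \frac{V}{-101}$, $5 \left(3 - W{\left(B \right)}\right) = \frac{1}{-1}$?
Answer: $- \frac{14203403}{3973441} \approx -3.5746$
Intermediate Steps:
$W{\left(B \right)} = \frac{16}{5}$ ($W{\left(B \right)} = 3 - \frac{1}{5 \left(-1\right)} = 3 - - \frac{1}{5} = 3 + \frac{1}{5} = \frac{16}{5}$)
$m = - \frac{15983}{39341} \approx -0.40627$
$r{\left(V \right)} = \frac{100 V}{101}$ ($r{\left(V \right)} = \frac{V^{2}}{V} + \frac{V}{-101} = V + V \left(- \frac{1}{101}\right) = V - \frac{V}{101} = \frac{100 V}{101}$)
$m - r{\left(W{\left(-14 \right)} \right)} = - \frac{15983}{39341} - \frac{100}{101} \cdot \frac{16}{5} = - \frac{15983}{39341} - \frac{320}{101} = - \frac{14203403}{3973441}$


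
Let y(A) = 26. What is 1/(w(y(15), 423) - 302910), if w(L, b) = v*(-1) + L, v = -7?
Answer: -1/302877 ≈ -3.3017e-6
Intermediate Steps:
w(L, b) = 7 + L (w(L, b) = -7*(-1) + L = 7 + L)
1/(w(y(15), 423) - 302910) = 1/((7 + 26) - 302910) = 1/(33 - 302910) = 1/(-302877) = -1/302877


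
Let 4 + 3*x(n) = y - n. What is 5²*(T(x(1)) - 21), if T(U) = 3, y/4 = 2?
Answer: -450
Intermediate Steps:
y = 8 (y = 4*2 = 8)
x(n) = 4/3 - n/3 (x(n) = -4/3 + (8 - n)/3 = -4/3 + (8/3 - n/3) = 4/3 - n/3)
5²*(T(x(1)) - 21) = 5²*(3 - 21) = 25*(-18) = -450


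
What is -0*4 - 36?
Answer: -36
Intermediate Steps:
-0*4 - 36 = -39*0 - 36 = 0 - 36 = -36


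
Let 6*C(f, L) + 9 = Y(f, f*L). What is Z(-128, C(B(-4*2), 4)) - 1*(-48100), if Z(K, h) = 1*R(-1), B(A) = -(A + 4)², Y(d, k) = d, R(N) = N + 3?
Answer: 48102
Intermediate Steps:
R(N) = 3 + N
B(A) = -(4 + A)²
C(f, L) = -3/2 + f/6
Z(K, h) = 2 (Z(K, h) = 1*(3 - 1) = 1*2 = 2)
Z(-128, C(B(-4*2), 4)) - 1*(-48100) = 2 - 1*(-48100) = 2 + 48100 = 48102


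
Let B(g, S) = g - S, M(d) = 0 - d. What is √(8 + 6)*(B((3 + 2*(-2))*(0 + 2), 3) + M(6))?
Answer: -11*√14 ≈ -41.158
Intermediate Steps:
M(d) = -d
√(8 + 6)*(B((3 + 2*(-2))*(0 + 2), 3) + M(6)) = √(8 + 6)*(((3 + 2*(-2))*(0 + 2) - 1*3) - 1*6) = √14*(((3 - 4)*2 - 3) - 6) = √14*((-1*2 - 3) - 6) = √14*((-2 - 3) - 6) = √14*(-5 - 6) = √14*(-11) = -11*√14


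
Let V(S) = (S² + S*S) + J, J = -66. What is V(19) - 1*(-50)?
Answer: 706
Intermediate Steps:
V(S) = -66 + 2*S² (V(S) = (S² + S*S) - 66 = (S² + S²) - 66 = 2*S² - 66 = -66 + 2*S²)
V(19) - 1*(-50) = (-66 + 2*19²) - 1*(-50) = (-66 + 2*361) + 50 = (-66 + 722) + 50 = 656 + 50 = 706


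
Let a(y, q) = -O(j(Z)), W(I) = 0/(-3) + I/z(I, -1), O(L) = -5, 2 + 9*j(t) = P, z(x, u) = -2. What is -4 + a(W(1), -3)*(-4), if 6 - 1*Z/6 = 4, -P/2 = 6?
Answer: -24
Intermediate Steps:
P = -12 (P = -2*6 = -12)
Z = 12 (Z = 36 - 6*4 = 36 - 24 = 12)
j(t) = -14/9 (j(t) = -2/9 + (1/9)*(-12) = -2/9 - 4/3 = -14/9)
W(I) = -I/2 (W(I) = 0/(-3) + I/(-2) = 0*(-1/3) + I*(-1/2) = 0 - I/2 = -I/2)
a(y, q) = 5 (a(y, q) = -1*(-5) = 5)
-4 + a(W(1), -3)*(-4) = -4 + 5*(-4) = -4 - 20 = -24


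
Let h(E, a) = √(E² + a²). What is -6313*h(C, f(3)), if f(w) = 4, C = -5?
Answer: -6313*√41 ≈ -40423.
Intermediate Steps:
-6313*h(C, f(3)) = -6313*√((-5)² + 4²) = -6313*√(25 + 16) = -6313*√41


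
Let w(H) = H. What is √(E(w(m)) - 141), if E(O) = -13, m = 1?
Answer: I*√154 ≈ 12.41*I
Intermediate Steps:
√(E(w(m)) - 141) = √(-13 - 141) = √(-154) = I*√154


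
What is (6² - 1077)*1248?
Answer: -1299168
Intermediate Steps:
(6² - 1077)*1248 = (36 - 1077)*1248 = -1041*1248 = -1299168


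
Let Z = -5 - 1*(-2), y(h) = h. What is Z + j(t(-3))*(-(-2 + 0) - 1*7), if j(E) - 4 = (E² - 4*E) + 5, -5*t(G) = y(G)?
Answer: -189/5 ≈ -37.800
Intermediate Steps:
t(G) = -G/5
Z = -3 (Z = -5 + 2 = -3)
j(E) = 9 + E² - 4*E (j(E) = 4 + ((E² - 4*E) + 5) = 4 + (5 + E² - 4*E) = 9 + E² - 4*E)
Z + j(t(-3))*(-(-2 + 0) - 1*7) = -3 + (9 + (-⅕*(-3))² - (-4)*(-3)/5)*(-(-2 + 0) - 1*7) = -3 + (9 + (⅗)² - 4*⅗)*(-1*(-2) - 7) = -3 + (9 + 9/25 - 12/5)*(2 - 7) = -3 + (174/25)*(-5) = -3 - 174/5 = -189/5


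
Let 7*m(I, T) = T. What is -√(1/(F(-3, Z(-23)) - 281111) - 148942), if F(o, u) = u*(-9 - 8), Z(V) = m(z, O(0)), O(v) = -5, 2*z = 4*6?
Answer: -I*√144168848537927933/983846 ≈ -385.93*I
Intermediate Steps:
z = 12 (z = (4*6)/2 = (½)*24 = 12)
m(I, T) = T/7
Z(V) = -5/7 (Z(V) = (⅐)*(-5) = -5/7)
F(o, u) = -17*u (F(o, u) = u*(-17) = -17*u)
-√(1/(F(-3, Z(-23)) - 281111) - 148942) = -√(1/(-17*(-5/7) - 281111) - 148942) = -√(1/(85/7 - 281111) - 148942) = -√(1/(-1967692/7) - 148942) = -√(-7/1967692 - 148942) = -√(-293071981871/1967692) = -I*√144168848537927933/983846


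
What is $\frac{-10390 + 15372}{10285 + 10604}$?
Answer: $\frac{4982}{20889} \approx 0.2385$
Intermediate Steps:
$\frac{-10390 + 15372}{10285 + 10604} = \frac{4982}{20889}$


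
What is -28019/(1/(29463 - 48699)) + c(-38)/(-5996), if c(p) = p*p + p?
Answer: 1615842504329/2998 ≈ 5.3897e+8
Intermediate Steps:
c(p) = p + p² (c(p) = p² + p = p + p²)
-28019/(1/(29463 - 48699)) + c(-38)/(-5996) = -28019/(1/(29463 - 48699)) - 38*(1 - 38)/(-5996) = -28019/(1/(-19236)) - 38*(-37)*(-1/5996) = -28019/(-1/19236) + 1406*(-1/5996) = -28019*(-19236) - 703/2998 = 538973484 - 703/2998 = 1615842504329/2998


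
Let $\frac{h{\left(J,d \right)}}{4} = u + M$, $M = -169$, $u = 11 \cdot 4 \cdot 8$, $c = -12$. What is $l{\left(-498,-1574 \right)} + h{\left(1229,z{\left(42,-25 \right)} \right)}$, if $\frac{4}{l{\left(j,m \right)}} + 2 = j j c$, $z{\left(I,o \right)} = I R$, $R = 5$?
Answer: $\frac{1089234298}{1488025} \approx 732.0$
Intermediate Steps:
$z{\left(I,o \right)} = 5 I$ ($z{\left(I,o \right)} = I 5 = 5 I$)
$u = 352$ ($u = 44 \cdot 8 = 352$)
$l{\left(j,m \right)} = \frac{4}{-2 - 12 j^{2}}$ ($l{\left(j,m \right)} = \frac{4}{-2 + j j \left(-12\right)} = \frac{4}{-2 + j^{2} \left(-12\right)} = \frac{4}{-2 - 12 j^{2}}$)
$h{\left(J,d \right)} = 732$ ($h{\left(J,d \right)} = 4 \left(352 - 169\right) = 4 \cdot 183 = 732$)
$l{\left(-498,-1574 \right)} + h{\left(1229,z{\left(42,-25 \right)} \right)} = - \frac{2}{1 + 6 \left(-498\right)^{2}} + 732 = - \frac{2}{1 + 6 \cdot 248004} + 732 = - \frac{2}{1 + 1488024} + 732 = - \frac{2}{1488025} + 732 = \frac{1089234298}{1488025}$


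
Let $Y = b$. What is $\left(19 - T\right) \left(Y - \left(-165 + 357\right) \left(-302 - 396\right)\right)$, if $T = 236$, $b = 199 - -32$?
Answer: $-29131599$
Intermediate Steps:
$b = 231$ ($b = 199 + 32 = 231$)
$Y = 231$
$\left(19 - T\right) \left(Y - \left(-165 + 357\right) \left(-302 - 396\right)\right) = \left(19 - 236\right) \left(231 - \left(-165 + 357\right) \left(-302 - 396\right)\right) = \left(19 - 236\right) \left(231 - 192 \left(-698\right)\right) = - 217 \left(231 - -134016\right) = - 217 \left(231 + 134016\right) = \left(-217\right) 134247 = -29131599$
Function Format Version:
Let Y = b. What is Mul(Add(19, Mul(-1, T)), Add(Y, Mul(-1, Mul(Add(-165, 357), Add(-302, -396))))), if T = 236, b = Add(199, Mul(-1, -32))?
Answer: -29131599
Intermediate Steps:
b = 231 (b = Add(199, 32) = 231)
Y = 231
Mul(Add(19, Mul(-1, T)), Add(Y, Mul(-1, Mul(Add(-165, 357), Add(-302, -396))))) = Mul(Add(19, Mul(-1, 236)), Add(231, Mul(-1, Mul(Add(-165, 357), Add(-302, -396))))) = Mul(Add(19, -236), Add(231, Mul(-1, Mul(192, -698)))) = Mul(-217, Add(231, Mul(-1, -134016))) = Mul(-217, Add(231, 134016)) = Mul(-217, 134247) = -29131599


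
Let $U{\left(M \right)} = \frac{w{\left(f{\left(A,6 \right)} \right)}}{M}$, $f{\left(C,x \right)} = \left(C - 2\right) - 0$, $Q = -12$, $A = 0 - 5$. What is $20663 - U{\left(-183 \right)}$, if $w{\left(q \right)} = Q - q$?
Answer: $\frac{3781324}{183} \approx 20663.0$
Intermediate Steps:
$A = -5$ ($A = 0 - 5 = -5$)
$f{\left(C,x \right)} = -2 + C$ ($f{\left(C,x \right)} = \left(C - 2\right) + 0 = \left(-2 + C\right) + 0 = -2 + C$)
$w{\left(q \right)} = -12 - q$
$U{\left(M \right)} = - \frac{5}{M}$ ($U{\left(M \right)} = \frac{-12 - \left(-2 - 5\right)}{M} = \frac{-12 - -7}{M} = \frac{-12 + 7}{M} = - \frac{5}{M}$)
$20663 - U{\left(-183 \right)} = 20663 - - \frac{5}{-183} = 20663 - \left(-5\right) \left(- \frac{1}{183}\right) = 20663 - \frac{5}{183} = \frac{3781324}{183}$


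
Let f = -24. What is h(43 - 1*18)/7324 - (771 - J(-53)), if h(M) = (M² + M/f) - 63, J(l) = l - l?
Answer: -135509833/175776 ≈ -770.92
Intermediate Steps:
J(l) = 0
h(M) = -63 + M² - M/24 (h(M) = (M² + M/(-24)) - 63 = (M² - M/24) - 63 = -63 + M² - M/24)
h(43 - 1*18)/7324 - (771 - J(-53)) = (-63 + (43 - 1*18)² - (43 - 1*18)/24)/7324 - (771 - 1*0) = (-63 + (43 - 18)² - (43 - 18)/24)*(1/7324) - (771 + 0) = (-63 + 25² - 1/24*25)*(1/7324) - 1*771 = (-63 + 625 - 25/24)*(1/7324) - 771 = (13463/24)*(1/7324) - 771 = 13463/175776 - 771 = -135509833/175776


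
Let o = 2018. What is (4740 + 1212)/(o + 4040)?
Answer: 2976/3029 ≈ 0.98250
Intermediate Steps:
(4740 + 1212)/(o + 4040) = (4740 + 1212)/(2018 + 4040) = 5952/6058 = 5952*(1/6058) = 2976/3029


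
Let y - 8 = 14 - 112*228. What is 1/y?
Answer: -1/25514 ≈ -3.9194e-5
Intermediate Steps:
y = -25514 (y = 8 + (14 - 112*228) = 8 + (14 - 25536) = 8 - 25522 = -25514)
1/y = 1/(-25514) = -1/25514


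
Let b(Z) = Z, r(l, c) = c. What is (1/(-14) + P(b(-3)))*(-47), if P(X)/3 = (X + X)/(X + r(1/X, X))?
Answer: -1927/14 ≈ -137.64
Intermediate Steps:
P(X) = 3 (P(X) = 3*((X + X)/(X + X)) = 3*((2*X)/((2*X))) = 3*((2*X)*(1/(2*X))) = 3*1 = 3)
(1/(-14) + P(b(-3)))*(-47) = (1/(-14) + 3)*(-47) = (-1/14 + 3)*(-47) = (41/14)*(-47) = -1927/14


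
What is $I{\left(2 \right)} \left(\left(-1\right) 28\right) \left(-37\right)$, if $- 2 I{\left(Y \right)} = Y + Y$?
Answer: $-2072$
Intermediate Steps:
$I{\left(Y \right)} = - Y$ ($I{\left(Y \right)} = - \frac{Y + Y}{2} = - \frac{2 Y}{2} = - Y$)
$I{\left(2 \right)} \left(\left(-1\right) 28\right) \left(-37\right) = \left(-1\right) 2 \left(\left(-1\right) 28\right) \left(-37\right) = \left(-2\right) \left(-28\right) \left(-37\right) = 56 \left(-37\right) = -2072$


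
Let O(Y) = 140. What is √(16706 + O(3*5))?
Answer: √16846 ≈ 129.79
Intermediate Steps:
√(16706 + O(3*5)) = √(16706 + 140) = √16846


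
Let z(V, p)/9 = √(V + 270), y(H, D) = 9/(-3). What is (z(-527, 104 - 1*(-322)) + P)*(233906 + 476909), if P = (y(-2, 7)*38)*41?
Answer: -3322349310 + 6397335*I*√257 ≈ -3.3223e+9 + 1.0256e+8*I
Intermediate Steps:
y(H, D) = -3 (y(H, D) = 9*(-⅓) = -3)
z(V, p) = 9*√(270 + V) (z(V, p) = 9*√(V + 270) = 9*√(270 + V))
P = -4674 (P = -3*38*41 = -114*41 = -4674)
(z(-527, 104 - 1*(-322)) + P)*(233906 + 476909) = (9*√(270 - 527) - 4674)*(233906 + 476909) = (9*√(-257) - 4674)*710815 = (9*(I*√257) - 4674)*710815 = (9*I*√257 - 4674)*710815 = (-4674 + 9*I*√257)*710815 = -3322349310 + 6397335*I*√257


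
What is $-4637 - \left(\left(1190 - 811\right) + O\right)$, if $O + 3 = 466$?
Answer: $-5479$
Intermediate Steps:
$O = 463$ ($O = -3 + 466 = 463$)
$-4637 - \left(\left(1190 - 811\right) + O\right) = -4637 - \left(\left(1190 - 811\right) + 463\right) = -4637 - \left(379 + 463\right) = -4637 - 842 = -5479$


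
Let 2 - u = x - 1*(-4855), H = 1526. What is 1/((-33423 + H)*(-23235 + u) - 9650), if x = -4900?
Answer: 1/739617986 ≈ 1.3520e-9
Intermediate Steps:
u = 47 (u = 2 - (-4900 - 1*(-4855)) = 2 - (-4900 + 4855) = 2 - 1*(-45) = 2 + 45 = 47)
1/((-33423 + H)*(-23235 + u) - 9650) = 1/((-33423 + 1526)*(-23235 + 47) - 9650) = 1/(-31897*(-23188) - 9650) = 1/(739627636 - 9650) = 1/739617986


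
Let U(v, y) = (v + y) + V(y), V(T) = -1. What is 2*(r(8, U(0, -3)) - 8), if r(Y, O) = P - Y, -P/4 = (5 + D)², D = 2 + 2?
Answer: -680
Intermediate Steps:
D = 4
P = -324 (P = -4*(5 + 4)² = -4*9² = -4*81 = -324)
U(v, y) = -1 + v + y (U(v, y) = (v + y) - 1 = -1 + v + y)
r(Y, O) = -324 - Y
2*(r(8, U(0, -3)) - 8) = 2*((-324 - 1*8) - 8) = 2*((-324 - 8) - 8) = 2*(-332 - 8) = 2*(-340) = -680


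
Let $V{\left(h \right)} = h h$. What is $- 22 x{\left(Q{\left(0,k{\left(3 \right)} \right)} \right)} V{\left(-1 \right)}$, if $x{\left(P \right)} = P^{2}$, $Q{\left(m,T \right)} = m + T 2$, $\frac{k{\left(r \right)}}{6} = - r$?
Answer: $-28512$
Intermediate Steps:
$k{\left(r \right)} = - 6 r$ ($k{\left(r \right)} = 6 \left(- r\right) = - 6 r$)
$Q{\left(m,T \right)} = m + 2 T$
$V{\left(h \right)} = h^{2}$
$- 22 x{\left(Q{\left(0,k{\left(3 \right)} \right)} \right)} V{\left(-1 \right)} = - 22 \left(0 + 2 \left(\left(-6\right) 3\right)\right)^{2} \left(-1\right)^{2} = - 22 \left(0 + 2 \left(-18\right)\right)^{2} \cdot 1 = - 22 \left(0 - 36\right)^{2} \cdot 1 = - 22 \left(-36\right)^{2} \cdot 1 = \left(-22\right) 1296 \cdot 1 = \left(-28512\right) 1 = -28512$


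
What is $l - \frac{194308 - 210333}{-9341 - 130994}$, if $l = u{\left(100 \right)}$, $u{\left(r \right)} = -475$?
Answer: $- \frac{13335030}{28067} \approx -475.11$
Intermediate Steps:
$l = -475$
$l - \frac{194308 - 210333}{-9341 - 130994} = -475 - \frac{194308 - 210333}{-9341 - 130994} = -475 - - \frac{16025}{-140335} = -475 - \left(-16025\right) \left(- \frac{1}{140335}\right) = -475 - \frac{3205}{28067} = - \frac{13335030}{28067}$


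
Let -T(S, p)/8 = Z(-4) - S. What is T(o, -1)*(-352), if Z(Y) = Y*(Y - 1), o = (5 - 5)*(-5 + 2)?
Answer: 56320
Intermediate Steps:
o = 0 (o = 0*(-3) = 0)
Z(Y) = Y*(-1 + Y)
T(S, p) = -160 + 8*S (T(S, p) = -8*(-4*(-1 - 4) - S) = -8*(-4*(-5) - S) = -8*(20 - S) = -160 + 8*S)
T(o, -1)*(-352) = (-160 + 8*0)*(-352) = (-160 + 0)*(-352) = -160*(-352) = 56320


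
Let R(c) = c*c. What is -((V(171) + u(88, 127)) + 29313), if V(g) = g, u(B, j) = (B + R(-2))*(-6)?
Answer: -28932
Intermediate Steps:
R(c) = c**2
u(B, j) = -24 - 6*B (u(B, j) = (B + (-2)**2)*(-6) = (B + 4)*(-6) = (4 + B)*(-6) = -24 - 6*B)
-((V(171) + u(88, 127)) + 29313) = -((171 + (-24 - 6*88)) + 29313) = -((171 + (-24 - 528)) + 29313) = -((171 - 552) + 29313) = -(-381 + 29313) = -1*28932 = -28932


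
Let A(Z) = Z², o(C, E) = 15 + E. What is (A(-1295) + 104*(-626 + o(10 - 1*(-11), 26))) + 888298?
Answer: 2504483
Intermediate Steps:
(A(-1295) + 104*(-626 + o(10 - 1*(-11), 26))) + 888298 = ((-1295)² + 104*(-626 + (15 + 26))) + 888298 = (1677025 + 104*(-626 + 41)) + 888298 = (1677025 + 104*(-585)) + 888298 = (1677025 - 60840) + 888298 = 1616185 + 888298 = 2504483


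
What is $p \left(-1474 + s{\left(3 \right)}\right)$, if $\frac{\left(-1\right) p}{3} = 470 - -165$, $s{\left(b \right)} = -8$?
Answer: $2823210$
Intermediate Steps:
$p = -1905$ ($p = - 3 \left(470 - -165\right) = - 3 \left(470 + 165\right) = \left(-3\right) 635 = -1905$)
$p \left(-1474 + s{\left(3 \right)}\right) = - 1905 \left(-1474 - 8\right) = \left(-1905\right) \left(-1482\right) = 2823210$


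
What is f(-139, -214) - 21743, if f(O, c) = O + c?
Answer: -22096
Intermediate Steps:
f(-139, -214) - 21743 = (-139 - 214) - 21743 = -353 - 21743 = -22096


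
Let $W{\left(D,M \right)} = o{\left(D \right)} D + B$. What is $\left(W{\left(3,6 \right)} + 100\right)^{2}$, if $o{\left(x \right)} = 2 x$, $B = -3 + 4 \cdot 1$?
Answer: $14161$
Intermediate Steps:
$B = 1$ ($B = -3 + 4 = 1$)
$W{\left(D,M \right)} = 1 + 2 D^{2}$ ($W{\left(D,M \right)} = 2 D D + 1 = 2 D^{2} + 1 = 1 + 2 D^{2}$)
$\left(W{\left(3,6 \right)} + 100\right)^{2} = \left(\left(1 + 2 \cdot 3^{2}\right) + 100\right)^{2} = \left(\left(1 + 2 \cdot 9\right) + 100\right)^{2} = \left(\left(1 + 18\right) + 100\right)^{2} = \left(19 + 100\right)^{2} = 119^{2} = 14161$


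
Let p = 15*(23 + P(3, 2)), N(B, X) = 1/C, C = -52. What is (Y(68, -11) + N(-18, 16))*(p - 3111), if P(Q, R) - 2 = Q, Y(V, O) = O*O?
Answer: -1302237/4 ≈ -3.2556e+5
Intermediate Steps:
Y(V, O) = O²
P(Q, R) = 2 + Q
N(B, X) = -1/52 (N(B, X) = 1/(-52) = -1/52)
p = 420 (p = 15*(23 + (2 + 3)) = 15*(23 + 5) = 15*28 = 420)
(Y(68, -11) + N(-18, 16))*(p - 3111) = ((-11)² - 1/52)*(420 - 3111) = (121 - 1/52)*(-2691) = (6291/52)*(-2691) = -1302237/4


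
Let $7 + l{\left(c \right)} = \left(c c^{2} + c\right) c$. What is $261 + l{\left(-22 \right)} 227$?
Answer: $53284652$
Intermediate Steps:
$l{\left(c \right)} = -7 + c \left(c + c^{3}\right)$ ($l{\left(c \right)} = -7 + \left(c c^{2} + c\right) c = -7 + \left(c^{3} + c\right) c = -7 + \left(c + c^{3}\right) c = -7 + c \left(c + c^{3}\right)$)
$261 + l{\left(-22 \right)} 227 = 261 + \left(-7 + \left(-22\right)^{2} + \left(-22\right)^{4}\right) 227 = 261 + \left(-7 + 484 + 234256\right) 227 = 261 + 234733 \cdot 227 = 261 + 53284391 = 53284652$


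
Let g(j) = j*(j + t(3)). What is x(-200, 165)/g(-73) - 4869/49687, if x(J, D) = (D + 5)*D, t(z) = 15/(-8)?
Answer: 10936856037/2172663449 ≈ 5.0338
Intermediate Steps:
t(z) = -15/8 (t(z) = 15*(-1/8) = -15/8)
x(J, D) = D*(5 + D) (x(J, D) = (5 + D)*D = D*(5 + D))
g(j) = j*(-15/8 + j) (g(j) = j*(j - 15/8) = j*(-15/8 + j))
x(-200, 165)/g(-73) - 4869/49687 = (165*(5 + 165))/(((1/8)*(-73)*(-15 + 8*(-73)))) - 4869/49687 = (165*170)/(((1/8)*(-73)*(-15 - 584))) - 4869*1/49687 = 28050/(((1/8)*(-73)*(-599))) - 4869/49687 = 28050/(43727/8) - 4869/49687 = 28050*(8/43727) - 4869/49687 = 224400/43727 - 4869/49687 = 10936856037/2172663449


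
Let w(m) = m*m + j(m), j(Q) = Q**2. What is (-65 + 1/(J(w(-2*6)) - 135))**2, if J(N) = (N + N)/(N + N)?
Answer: 75881521/17956 ≈ 4226.0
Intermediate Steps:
w(m) = 2*m**2 (w(m) = m*m + m**2 = m**2 + m**2 = 2*m**2)
J(N) = 1 (J(N) = (2*N)/((2*N)) = (2*N)*(1/(2*N)) = 1)
(-65 + 1/(J(w(-2*6)) - 135))**2 = (-65 + 1/(1 - 135))**2 = (-65 + 1/(-134))**2 = (-65 - 1/134)**2 = (-8711/134)**2 = 75881521/17956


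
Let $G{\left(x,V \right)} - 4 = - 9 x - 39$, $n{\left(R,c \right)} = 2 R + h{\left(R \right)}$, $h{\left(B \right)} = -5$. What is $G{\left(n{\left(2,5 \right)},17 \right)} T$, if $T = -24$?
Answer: $624$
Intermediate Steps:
$n{\left(R,c \right)} = -5 + 2 R$ ($n{\left(R,c \right)} = 2 R - 5 = -5 + 2 R$)
$G{\left(x,V \right)} = -35 - 9 x$ ($G{\left(x,V \right)} = 4 - \left(39 + 9 x\right) = -35 - 9 x$)
$G{\left(n{\left(2,5 \right)},17 \right)} T = \left(-35 - 9 \left(-5 + 2 \cdot 2\right)\right) \left(-24\right) = \left(-35 - 9 \left(-5 + 4\right)\right) \left(-24\right) = \left(-35 - -9\right) \left(-24\right) = \left(-35 + 9\right) \left(-24\right) = \left(-26\right) \left(-24\right) = 624$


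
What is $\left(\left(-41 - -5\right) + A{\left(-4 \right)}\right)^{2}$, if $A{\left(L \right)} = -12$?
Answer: $2304$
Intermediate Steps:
$\left(\left(-41 - -5\right) + A{\left(-4 \right)}\right)^{2} = \left(\left(-41 - -5\right) - 12\right)^{2} = \left(\left(-41 + 5\right) - 12\right)^{2} = \left(-36 - 12\right)^{2} = \left(-48\right)^{2} = 2304$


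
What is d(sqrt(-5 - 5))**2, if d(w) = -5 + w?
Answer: (5 - I*sqrt(10))**2 ≈ 15.0 - 31.623*I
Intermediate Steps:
d(sqrt(-5 - 5))**2 = (-5 + sqrt(-5 - 5))**2 = (-5 + sqrt(-10))**2 = (-5 + I*sqrt(10))**2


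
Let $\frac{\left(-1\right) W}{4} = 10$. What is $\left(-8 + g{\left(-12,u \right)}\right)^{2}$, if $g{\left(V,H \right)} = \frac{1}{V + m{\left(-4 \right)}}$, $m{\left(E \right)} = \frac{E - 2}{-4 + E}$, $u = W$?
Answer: $\frac{132496}{2025} \approx 65.43$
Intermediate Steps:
$W = -40$ ($W = \left(-4\right) 10 = -40$)
$u = -40$
$m{\left(E \right)} = \frac{-2 + E}{-4 + E}$
$g{\left(V,H \right)} = \frac{1}{\frac{3}{4} + V}$ ($g{\left(V,H \right)} = \frac{1}{V + \frac{-2 - 4}{-4 - 4}} = \frac{1}{V + \frac{1}{-8} \left(-6\right)} = \frac{1}{V - - \frac{3}{4}} = \frac{1}{V + \frac{3}{4}} = \frac{1}{\frac{3}{4} + V}$)
$\left(-8 + g{\left(-12,u \right)}\right)^{2} = \left(-8 + \frac{4}{3 + 4 \left(-12\right)}\right)^{2} = \left(-8 + \frac{4}{3 - 48}\right)^{2} = \left(-8 + \frac{4}{-45}\right)^{2} = \left(-8 + 4 \left(- \frac{1}{45}\right)\right)^{2} = \left(-8 - \frac{4}{45}\right)^{2} = \left(- \frac{364}{45}\right)^{2} = \frac{132496}{2025}$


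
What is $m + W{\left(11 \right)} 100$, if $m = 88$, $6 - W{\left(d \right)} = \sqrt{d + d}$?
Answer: $688 - 100 \sqrt{22} \approx 218.96$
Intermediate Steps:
$W{\left(d \right)} = 6 - \sqrt{2} \sqrt{d}$ ($W{\left(d \right)} = 6 - \sqrt{d + d} = 6 - \sqrt{2 d} = 6 - \sqrt{2} \sqrt{d}$)
$m + W{\left(11 \right)} 100 = 88 + \left(6 - \sqrt{2} \sqrt{11}\right) 100 = 88 + \left(6 - \sqrt{22}\right) 100 = 88 + \left(600 - 100 \sqrt{22}\right) = 688 - 100 \sqrt{22}$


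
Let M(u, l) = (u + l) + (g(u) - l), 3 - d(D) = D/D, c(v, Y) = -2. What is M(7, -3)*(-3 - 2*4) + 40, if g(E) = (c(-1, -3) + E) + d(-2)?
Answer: -114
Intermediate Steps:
d(D) = 2 (d(D) = 3 - D/D = 3 - 1*1 = 3 - 1 = 2)
g(E) = E (g(E) = (-2 + E) + 2 = E)
M(u, l) = 2*u (M(u, l) = (u + l) + (u - l) = (l + u) + (u - l) = 2*u)
M(7, -3)*(-3 - 2*4) + 40 = (2*7)*(-3 - 2*4) + 40 = 14*(-3 - 8) + 40 = 14*(-11) + 40 = -154 + 40 = -114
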